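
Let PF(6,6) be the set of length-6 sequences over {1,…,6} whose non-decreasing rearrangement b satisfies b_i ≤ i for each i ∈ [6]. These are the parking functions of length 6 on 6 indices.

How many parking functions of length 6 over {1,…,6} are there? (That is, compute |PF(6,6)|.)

16807

|PF| = 1·7^5 = 1·16807 = 16807 [KW]
Example (2,3,3,1,4,5) → sorted (1,2,3,3,4,5): b_i ≤ i ∀i, a PF.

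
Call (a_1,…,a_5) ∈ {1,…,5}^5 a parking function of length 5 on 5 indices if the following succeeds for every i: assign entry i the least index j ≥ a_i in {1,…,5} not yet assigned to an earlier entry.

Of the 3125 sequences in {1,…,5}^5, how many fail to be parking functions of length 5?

1829

Count = 1·6^4 = 1·1296 = 1296 (Konheim–Weiss)
One tuple (5,3,5,4,5) → sorted (3,4,5,5,5): b_1=3>1, not a PF.
So 3125 − 1296 = 1829 fail.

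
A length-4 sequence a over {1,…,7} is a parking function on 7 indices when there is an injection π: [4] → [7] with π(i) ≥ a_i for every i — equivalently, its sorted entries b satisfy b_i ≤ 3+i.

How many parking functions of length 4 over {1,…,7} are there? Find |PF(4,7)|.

2048

|PF(4,7)| = (7−4+1)·(7+1)^(4−1) = 4·512 = 2048 (Konheim–Weiss)
Check (2,4,2,4) → sorted (2,2,4,4): b_i ≤ 3+i ∀i, a PF.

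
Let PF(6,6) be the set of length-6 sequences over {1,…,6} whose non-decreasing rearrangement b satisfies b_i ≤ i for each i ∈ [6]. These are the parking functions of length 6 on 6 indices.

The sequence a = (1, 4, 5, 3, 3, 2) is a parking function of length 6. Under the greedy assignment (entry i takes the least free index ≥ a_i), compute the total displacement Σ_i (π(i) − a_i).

3

Σπ = 21 ({1..6} each once); Σa = 1+4+5+3+3+2 = 18; disp = 21−18 = 3.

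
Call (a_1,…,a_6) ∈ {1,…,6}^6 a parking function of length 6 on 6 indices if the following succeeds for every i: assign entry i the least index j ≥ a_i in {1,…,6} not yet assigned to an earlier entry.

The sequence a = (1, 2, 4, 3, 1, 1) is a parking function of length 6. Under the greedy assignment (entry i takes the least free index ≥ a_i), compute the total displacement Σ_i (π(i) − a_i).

Σπ = 21 ({1..6} each once); Σa = 1+2+4+3+1+1 = 12; disp = 21−12 = 9.

9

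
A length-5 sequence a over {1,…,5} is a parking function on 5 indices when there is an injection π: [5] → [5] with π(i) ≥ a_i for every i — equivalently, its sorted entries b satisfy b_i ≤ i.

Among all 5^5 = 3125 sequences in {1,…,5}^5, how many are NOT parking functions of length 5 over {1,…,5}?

1829

|PF| = 1·6^4 = 1×1296 = 1296 [KW]
Check (5,3,5,5,2) → sorted (2,3,5,5,5): b_1=2>1, not a PF.
5^5 − 1296 = 3125 − 1296 = 1829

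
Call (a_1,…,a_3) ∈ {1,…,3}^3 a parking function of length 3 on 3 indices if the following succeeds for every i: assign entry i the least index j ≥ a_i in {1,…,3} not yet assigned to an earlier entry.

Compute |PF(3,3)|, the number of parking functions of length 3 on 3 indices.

#PF = (4−3)·4^(3−1) = 1 · 16 = 16
E.g. (2,1,1) → sorted (1,1,2): b_i ≤ i ∀i, a PF.

16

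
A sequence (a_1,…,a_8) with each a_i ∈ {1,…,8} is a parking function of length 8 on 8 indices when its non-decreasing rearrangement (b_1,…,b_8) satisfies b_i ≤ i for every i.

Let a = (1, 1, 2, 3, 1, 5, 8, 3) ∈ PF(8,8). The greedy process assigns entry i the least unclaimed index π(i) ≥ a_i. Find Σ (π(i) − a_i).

Σπ = 36 ({1..8} each once); Σa = 1+1+2+3+1+5+8+3 = 24; disp = 36−24 = 12.

12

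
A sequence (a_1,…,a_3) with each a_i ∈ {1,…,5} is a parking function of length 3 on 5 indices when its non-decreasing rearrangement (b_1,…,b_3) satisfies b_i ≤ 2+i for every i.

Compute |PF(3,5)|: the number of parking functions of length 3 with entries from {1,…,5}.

Count = (5+1−3)·(5+1)^{3−1} = 3×36 = 108 (Pollak)
One tuple (2,4,2) → sorted (2,2,4): b_i ≤ 2+i ∀i, a PF.

108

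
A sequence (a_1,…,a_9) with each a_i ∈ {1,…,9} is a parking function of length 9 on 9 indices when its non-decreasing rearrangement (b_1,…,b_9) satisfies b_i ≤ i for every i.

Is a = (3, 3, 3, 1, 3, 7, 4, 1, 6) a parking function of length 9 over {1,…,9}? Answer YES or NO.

Rearranged: b = (1, 1, 3, 3, 3, 3, 4, 6, 7).
  b_1=1 ≤ 1
  b_2=1 ≤ 2
  b_3=3 ≤ 3
  b_4=3 ≤ 4
  b_5=3 ≤ 5
  b_6=3 ≤ 6
  b_7=4 ≤ 7
  b_8=6 ≤ 8
  b_9=7 ≤ 9
All bounds hold ⇒ YES

YES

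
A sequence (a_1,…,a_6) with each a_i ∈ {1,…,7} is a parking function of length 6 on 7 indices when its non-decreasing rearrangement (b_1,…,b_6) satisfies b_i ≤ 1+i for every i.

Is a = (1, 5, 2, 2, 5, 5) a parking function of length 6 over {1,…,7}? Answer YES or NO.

YES

Order a: b = (1, 2, 2, 5, 5, 5).
  b_1=1 ≤ 2
  b_2=2 ≤ 3
  b_3=2 ≤ 4
  b_4=5 ≤ 5
  b_5=5 ≤ 6
  b_6=5 ≤ 7
All bounds hold ⇒ YES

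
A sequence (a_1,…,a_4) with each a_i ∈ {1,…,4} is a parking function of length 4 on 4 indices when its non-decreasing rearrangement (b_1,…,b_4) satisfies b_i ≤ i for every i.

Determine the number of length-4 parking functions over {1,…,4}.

125

|PF(4,4)| = (4+1−4)·(4+1)^{4−1} = 1×125 = 125 (Pollak)
E.g. (1,2,3,3) → sorted (1,2,3,3): b_i ≤ i ∀i, a PF.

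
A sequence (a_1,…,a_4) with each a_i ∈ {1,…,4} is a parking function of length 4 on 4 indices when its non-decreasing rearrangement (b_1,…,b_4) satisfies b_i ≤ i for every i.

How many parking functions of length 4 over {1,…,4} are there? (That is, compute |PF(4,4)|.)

|PF(4,4)| = 1·5^3 = 1·125 = 125 [KW]
E.g. (3,1,1,4) → sorted (1,1,3,4): b_i ≤ i ∀i, a PF.

125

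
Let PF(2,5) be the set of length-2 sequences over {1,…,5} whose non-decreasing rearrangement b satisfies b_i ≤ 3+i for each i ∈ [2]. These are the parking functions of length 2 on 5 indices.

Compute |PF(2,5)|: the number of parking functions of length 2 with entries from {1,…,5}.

|PF(2,5)| = 4·6^1 = 4 · 6 = 24 (Konheim–Weiss)
Example (3,5) → sorted (3,5): b_i ≤ 3+i ∀i, a PF.

24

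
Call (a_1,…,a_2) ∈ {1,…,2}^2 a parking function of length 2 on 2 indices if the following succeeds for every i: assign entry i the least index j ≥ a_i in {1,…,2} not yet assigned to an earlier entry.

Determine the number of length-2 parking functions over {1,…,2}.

|PF| = (2+1−2)·(2+1)^{2−1} = 1·3 = 3 (Pollak)
Check (1,1) → sorted (1,1): b_i ≤ i ∀i, a PF.

3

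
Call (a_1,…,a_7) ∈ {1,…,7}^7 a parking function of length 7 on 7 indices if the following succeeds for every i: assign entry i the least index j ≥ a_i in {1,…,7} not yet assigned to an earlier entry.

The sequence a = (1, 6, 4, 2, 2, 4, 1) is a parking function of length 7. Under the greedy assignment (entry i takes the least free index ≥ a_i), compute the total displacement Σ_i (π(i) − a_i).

8

Σπ(i) = 1+…+7 = 28; Σa = 1+6+4+2+2+4+1 = 20; disp = 28−20 = 8.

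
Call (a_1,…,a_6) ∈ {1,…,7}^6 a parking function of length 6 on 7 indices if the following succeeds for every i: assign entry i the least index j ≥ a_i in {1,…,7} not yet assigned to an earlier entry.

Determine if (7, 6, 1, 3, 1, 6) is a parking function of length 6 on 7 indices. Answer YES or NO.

Sorted: b = (1, 1, 3, 6, 6, 7).
  b_1=1 ≤ 2
  b_2=1 ≤ 3
  b_3=3 ≤ 4
  b_4=6 > 5
  fails at i=4 ⇒ NO

NO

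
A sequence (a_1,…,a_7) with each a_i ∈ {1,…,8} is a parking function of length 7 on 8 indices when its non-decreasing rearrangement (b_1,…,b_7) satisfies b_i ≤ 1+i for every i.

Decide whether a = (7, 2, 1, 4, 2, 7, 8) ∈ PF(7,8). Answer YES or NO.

NO

Order a: b = (1, 2, 2, 4, 7, 7, 8).
  b_1=1 ≤ 2
  b_2=2 ≤ 3
  b_3=2 ≤ 4
  b_4=4 ≤ 5
  b_5=7 > 6
  fails at i=5 ⇒ NO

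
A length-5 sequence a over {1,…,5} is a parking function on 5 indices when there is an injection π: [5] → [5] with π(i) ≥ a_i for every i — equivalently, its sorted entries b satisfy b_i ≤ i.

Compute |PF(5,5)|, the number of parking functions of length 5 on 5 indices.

1296

Count = (5+1−5)·(5+1)^{5−1} = 1×1296 = 1296 (Pollak)
Check (1,4,1,4,1) → sorted (1,1,1,4,4): b_i ≤ i ∀i, a PF.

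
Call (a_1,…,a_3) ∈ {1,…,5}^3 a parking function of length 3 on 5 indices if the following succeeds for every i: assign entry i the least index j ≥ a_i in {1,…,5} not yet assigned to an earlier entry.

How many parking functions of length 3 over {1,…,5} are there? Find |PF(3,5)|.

108

|PF(3,5)| = 3·6^2 = 3×36 = 108 [KW]
E.g. (4,3,2) → sorted (2,3,4): b_i ≤ 2+i ∀i, a PF.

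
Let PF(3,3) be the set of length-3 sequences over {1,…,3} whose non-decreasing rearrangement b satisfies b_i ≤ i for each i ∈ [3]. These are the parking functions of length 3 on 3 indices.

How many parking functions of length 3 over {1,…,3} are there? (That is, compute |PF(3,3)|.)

|PF(3,3)| = (4−3)·4^(3−1) = 1×16 = 16 (Pollak)
One tuple (1,2,3) → sorted (1,2,3): b_i ≤ i ∀i, a PF.

16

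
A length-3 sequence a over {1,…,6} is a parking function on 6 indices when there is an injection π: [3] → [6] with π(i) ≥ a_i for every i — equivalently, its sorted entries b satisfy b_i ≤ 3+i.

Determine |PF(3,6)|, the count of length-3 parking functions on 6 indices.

#PF = 4·7^2 = 4·49 = 196 (Pollak)
One tuple (1,1,5) → sorted (1,1,5): b_i ≤ 3+i ∀i, a PF.

196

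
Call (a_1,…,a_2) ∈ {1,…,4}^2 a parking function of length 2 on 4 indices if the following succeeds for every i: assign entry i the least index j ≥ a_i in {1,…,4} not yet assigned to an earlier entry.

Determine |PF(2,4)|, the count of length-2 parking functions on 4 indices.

Count = 3·5^1 = 3·5 = 15 [KW]
One tuple (4,2) → sorted (2,4): b_i ≤ 2+i ∀i, a PF.

15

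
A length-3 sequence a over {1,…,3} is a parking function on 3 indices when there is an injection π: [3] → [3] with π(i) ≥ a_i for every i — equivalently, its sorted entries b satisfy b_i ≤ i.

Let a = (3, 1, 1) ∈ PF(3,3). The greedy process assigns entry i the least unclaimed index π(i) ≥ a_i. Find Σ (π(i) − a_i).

Σπ(i) = 1+…+3 = 6; Σa = 3+1+1 = 5; disp = 6−5 = 1.

1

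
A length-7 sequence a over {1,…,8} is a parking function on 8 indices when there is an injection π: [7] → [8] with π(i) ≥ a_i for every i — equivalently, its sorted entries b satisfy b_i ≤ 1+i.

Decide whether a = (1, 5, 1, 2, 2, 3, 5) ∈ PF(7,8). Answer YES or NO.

YES

Sorted: b = (1, 1, 2, 2, 3, 5, 5).
  b_1=1 ≤ 2
  b_2=1 ≤ 3
  b_3=2 ≤ 4
  b_4=2 ≤ 5
  b_5=3 ≤ 6
  b_6=5 ≤ 7
  b_7=5 ≤ 8
All bounds hold ⇒ YES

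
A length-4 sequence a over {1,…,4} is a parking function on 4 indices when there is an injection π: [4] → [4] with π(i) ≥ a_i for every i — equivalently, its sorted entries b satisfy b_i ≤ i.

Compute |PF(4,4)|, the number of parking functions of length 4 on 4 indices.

Count = (4+1−4)·(4+1)^{4−1} = 1·125 = 125
E.g. (2,3,1,2) → sorted (1,2,2,3): b_i ≤ i ∀i, a PF.

125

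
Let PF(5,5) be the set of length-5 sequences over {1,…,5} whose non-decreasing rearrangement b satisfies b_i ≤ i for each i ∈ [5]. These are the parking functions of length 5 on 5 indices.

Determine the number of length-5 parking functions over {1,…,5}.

1296

|PF(5,5)| = (6−5)·6^(5−1) = 1·1296 = 1296 [KW]
E.g. (2,3,5,1,2) → sorted (1,2,2,3,5): b_i ≤ i ∀i, a PF.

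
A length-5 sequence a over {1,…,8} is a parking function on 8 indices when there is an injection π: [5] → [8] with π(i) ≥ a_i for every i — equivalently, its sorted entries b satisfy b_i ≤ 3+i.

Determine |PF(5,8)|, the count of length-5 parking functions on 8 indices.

26244

|PF| = (8−5+1)·(8+1)^(5−1) = 4·6561 = 26244
E.g. (2,3,2,3,1) → sorted (1,2,2,3,3): b_i ≤ 3+i ∀i, a PF.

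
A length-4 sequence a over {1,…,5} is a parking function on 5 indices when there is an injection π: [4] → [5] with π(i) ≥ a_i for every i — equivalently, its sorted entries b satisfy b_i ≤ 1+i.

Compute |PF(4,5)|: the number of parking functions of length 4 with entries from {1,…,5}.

432

|PF(4,5)| = (5−4+1)·(5+1)^(4−1) = 2×216 = 432 (Pollak)
E.g. (1,1,5,4) → sorted (1,1,4,5): b_i ≤ 1+i ∀i, a PF.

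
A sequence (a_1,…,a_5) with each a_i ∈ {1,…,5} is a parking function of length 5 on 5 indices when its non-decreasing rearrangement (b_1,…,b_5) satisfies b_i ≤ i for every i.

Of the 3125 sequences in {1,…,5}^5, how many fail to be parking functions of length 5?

|PF| = (5+1−5)·(5+1)^{5−1} = 1·1296 = 1296 (Konheim–Weiss)
One tuple (4,4,1,5,4) → sorted (1,4,4,4,5): b_2=4>2, not a PF.
So 3125 − 1296 = 1829 fail.

1829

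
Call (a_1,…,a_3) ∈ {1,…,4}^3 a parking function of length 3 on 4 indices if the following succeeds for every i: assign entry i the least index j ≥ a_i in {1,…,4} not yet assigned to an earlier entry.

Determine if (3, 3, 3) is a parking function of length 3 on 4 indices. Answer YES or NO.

NO

Order a: b = (3, 3, 3).
  b_1=3 > 2
  fails at i=1 ⇒ NO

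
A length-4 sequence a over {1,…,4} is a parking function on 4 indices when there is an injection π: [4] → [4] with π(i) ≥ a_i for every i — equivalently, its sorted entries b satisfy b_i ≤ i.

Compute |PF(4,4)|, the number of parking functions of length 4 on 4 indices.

Count = (5−4)·5^(4−1) = 1 · 125 = 125 [KW]
One tuple (1,2,4,1) → sorted (1,1,2,4): b_i ≤ i ∀i, a PF.

125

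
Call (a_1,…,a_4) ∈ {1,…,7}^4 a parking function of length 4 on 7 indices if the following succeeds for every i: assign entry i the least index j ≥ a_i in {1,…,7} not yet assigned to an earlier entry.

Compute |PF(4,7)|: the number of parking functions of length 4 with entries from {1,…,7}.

|PF(4,7)| = (7+1−4)·(7+1)^{4−1} = 4 · 512 = 2048 (Pollak)
One tuple (2,7,5,6) → sorted (2,5,6,7): b_i ≤ 3+i ∀i, a PF.

2048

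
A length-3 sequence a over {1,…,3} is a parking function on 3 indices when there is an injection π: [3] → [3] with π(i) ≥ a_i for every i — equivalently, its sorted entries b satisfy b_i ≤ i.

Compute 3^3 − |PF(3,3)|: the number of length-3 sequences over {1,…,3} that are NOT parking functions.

11

|PF| = (3+1−3)·(3+1)^{3−1} = 1·16 = 16
E.g. (3,3,3) → sorted (3,3,3): b_1=3>1, not a PF.
3^3 − 16 = 27 − 16 = 11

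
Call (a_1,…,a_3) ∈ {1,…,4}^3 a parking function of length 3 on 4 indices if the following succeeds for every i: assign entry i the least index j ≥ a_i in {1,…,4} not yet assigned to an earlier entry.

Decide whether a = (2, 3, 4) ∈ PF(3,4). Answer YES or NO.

Order a: b = (2, 3, 4).
  b_1=2 ≤ 2
  b_2=3 ≤ 3
  b_3=4 ≤ 4
All bounds hold ⇒ YES

YES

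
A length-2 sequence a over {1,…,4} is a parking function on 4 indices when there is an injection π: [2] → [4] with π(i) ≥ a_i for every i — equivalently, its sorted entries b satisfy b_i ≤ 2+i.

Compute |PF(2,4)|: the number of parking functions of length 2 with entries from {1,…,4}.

#PF = (5−2)·5^(2−1) = 3·5 = 15
Example (1,2) → sorted (1,2): b_i ≤ 2+i ∀i, a PF.

15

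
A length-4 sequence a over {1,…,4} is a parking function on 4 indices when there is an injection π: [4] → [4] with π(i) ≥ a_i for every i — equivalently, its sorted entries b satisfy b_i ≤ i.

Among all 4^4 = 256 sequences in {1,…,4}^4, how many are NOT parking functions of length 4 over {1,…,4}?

#PF = 1·5^3 = 1 · 125 = 125 [KW]
Example (4,4,4,2) → sorted (2,4,4,4): b_1=2>1, not a PF.
4^4 − 125 = 256 − 125 = 131

131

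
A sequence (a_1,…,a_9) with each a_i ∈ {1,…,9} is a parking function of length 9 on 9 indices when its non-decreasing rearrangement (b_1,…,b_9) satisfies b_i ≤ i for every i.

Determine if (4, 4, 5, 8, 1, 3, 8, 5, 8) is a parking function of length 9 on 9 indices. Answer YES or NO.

Sorted: b = (1, 3, 4, 4, 5, 5, 8, 8, 8).
  b_1=1 ≤ 1
  b_2=3 > 2
  fails at i=2 ⇒ NO

NO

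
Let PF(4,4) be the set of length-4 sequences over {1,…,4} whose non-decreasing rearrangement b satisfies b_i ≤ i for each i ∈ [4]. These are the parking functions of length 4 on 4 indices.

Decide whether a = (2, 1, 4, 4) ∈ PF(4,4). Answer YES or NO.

Order a: b = (1, 2, 4, 4).
  b_1=1 ≤ 1
  b_2=2 ≤ 2
  b_3=4 > 3
  fails at i=3 ⇒ NO

NO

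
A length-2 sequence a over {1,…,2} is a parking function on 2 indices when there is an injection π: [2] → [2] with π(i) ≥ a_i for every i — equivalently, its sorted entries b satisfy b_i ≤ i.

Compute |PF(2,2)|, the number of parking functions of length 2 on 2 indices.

Count = (2−2+1)·(2+1)^(2−1) = 1×3 = 3 (Pollak)
One tuple (2,1) → sorted (1,2): b_i ≤ i ∀i, a PF.

3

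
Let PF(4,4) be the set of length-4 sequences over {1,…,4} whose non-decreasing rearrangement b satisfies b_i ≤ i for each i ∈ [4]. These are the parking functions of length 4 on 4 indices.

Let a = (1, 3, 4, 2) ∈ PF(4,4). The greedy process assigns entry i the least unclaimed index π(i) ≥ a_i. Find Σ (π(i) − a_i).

0

Σπ(i) = 1+…+4 = 10; Σa = 1+3+4+2 = 10; disp = 10−10 = 0.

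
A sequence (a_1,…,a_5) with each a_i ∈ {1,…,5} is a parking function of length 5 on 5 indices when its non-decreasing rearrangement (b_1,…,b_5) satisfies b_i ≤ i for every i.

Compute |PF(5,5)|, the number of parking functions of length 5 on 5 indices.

#PF = (5−5+1)·(5+1)^(5−1) = 1×1296 = 1296 (Pollak)
Check (2,1,2,1,1) → sorted (1,1,1,2,2): b_i ≤ i ∀i, a PF.

1296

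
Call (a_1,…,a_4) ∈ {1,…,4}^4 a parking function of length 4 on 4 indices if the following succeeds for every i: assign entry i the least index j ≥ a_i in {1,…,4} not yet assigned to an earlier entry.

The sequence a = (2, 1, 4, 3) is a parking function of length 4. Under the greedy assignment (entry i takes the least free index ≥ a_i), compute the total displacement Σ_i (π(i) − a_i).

0

Σπ = 4·5/2 = 10 (π permutes [4]); Σa = 2+1+4+3 = 10; disp = 10−10 = 0.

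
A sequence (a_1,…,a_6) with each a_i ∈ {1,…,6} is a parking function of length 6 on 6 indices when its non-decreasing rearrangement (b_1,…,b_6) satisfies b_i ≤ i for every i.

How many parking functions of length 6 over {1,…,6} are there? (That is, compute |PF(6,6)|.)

|PF(6,6)| = (6−6+1)·(6+1)^(6−1) = 1×16807 = 16807
Example (1,2,3,6,1,1) → sorted (1,1,1,2,3,6): b_i ≤ i ∀i, a PF.

16807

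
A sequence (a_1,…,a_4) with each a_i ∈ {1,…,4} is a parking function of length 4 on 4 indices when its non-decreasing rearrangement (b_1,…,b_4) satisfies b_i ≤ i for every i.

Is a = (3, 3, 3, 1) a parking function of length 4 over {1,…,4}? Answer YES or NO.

NO

Sorted: b = (1, 3, 3, 3).
  b_1=1 ≤ 1
  b_2=3 > 2
  fails at i=2 ⇒ NO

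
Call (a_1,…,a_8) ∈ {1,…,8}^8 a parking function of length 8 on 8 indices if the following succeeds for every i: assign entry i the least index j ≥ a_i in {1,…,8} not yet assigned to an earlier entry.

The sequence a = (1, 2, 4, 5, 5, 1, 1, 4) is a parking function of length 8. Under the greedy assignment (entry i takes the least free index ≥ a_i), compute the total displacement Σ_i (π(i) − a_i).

Σπ(i) = 1+…+8 = 36; Σa = 1+2+4+5+5+1+1+4 = 23; disp = 36−23 = 13.

13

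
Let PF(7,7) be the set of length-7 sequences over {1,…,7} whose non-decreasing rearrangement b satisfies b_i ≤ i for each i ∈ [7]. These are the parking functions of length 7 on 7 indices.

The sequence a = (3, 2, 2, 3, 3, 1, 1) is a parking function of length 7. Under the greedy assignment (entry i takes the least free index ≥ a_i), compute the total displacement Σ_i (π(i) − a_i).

13

Σπ = 7·8/2 = 28 (π permutes [7]); Σa = 3+2+2+3+3+1+1 = 15; disp = 28−15 = 13.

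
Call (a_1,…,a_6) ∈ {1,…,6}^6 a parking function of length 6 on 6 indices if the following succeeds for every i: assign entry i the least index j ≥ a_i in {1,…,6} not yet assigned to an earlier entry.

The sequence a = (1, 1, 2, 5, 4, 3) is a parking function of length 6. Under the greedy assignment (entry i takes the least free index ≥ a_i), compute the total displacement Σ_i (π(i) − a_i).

Σπ(i) = 1+…+6 = 21; Σa = 1+1+2+5+4+3 = 16; disp = 21−16 = 5.

5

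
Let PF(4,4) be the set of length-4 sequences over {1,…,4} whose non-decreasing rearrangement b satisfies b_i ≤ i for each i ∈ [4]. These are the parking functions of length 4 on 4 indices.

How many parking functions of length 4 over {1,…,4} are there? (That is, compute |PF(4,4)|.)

125

|PF| = (4+1−4)·(4+1)^{4−1} = 1 · 125 = 125
Example (2,3,1,4) → sorted (1,2,3,4): b_i ≤ i ∀i, a PF.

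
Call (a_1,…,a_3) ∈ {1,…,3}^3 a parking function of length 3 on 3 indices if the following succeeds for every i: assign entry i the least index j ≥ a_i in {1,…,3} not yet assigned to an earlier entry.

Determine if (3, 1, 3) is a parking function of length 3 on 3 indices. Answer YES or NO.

NO

Rearranged: b = (1, 3, 3).
  b_1=1 ≤ 1
  b_2=3 > 2
  fails at i=2 ⇒ NO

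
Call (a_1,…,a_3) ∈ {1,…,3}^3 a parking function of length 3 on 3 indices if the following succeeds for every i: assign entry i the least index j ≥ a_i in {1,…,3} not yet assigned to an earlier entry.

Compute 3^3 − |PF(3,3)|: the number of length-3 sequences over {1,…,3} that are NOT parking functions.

11

#PF = (3−3+1)·(3+1)^(3−1) = 1 · 16 = 16 (Pollak)
One tuple (3,2,3) → sorted (2,3,3): b_1=2>1, not a PF.
Total 27; non-PF = 27−16 = 11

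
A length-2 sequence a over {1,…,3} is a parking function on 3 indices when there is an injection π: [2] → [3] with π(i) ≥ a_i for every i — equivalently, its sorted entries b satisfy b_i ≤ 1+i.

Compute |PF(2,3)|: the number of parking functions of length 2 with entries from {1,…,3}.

8

Count = (3−2+1)·(3+1)^(2−1) = 2×4 = 8 (Pollak)
Example (1,2) → sorted (1,2): b_i ≤ 1+i ∀i, a PF.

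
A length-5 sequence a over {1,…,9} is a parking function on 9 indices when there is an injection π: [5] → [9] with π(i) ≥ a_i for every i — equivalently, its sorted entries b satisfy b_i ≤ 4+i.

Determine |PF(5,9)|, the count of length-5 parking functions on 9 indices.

50000

#PF = 5·10^4 = 5×10000 = 50000 (Konheim–Weiss)
Example (1,3,6,1,2) → sorted (1,1,2,3,6): b_i ≤ 4+i ∀i, a PF.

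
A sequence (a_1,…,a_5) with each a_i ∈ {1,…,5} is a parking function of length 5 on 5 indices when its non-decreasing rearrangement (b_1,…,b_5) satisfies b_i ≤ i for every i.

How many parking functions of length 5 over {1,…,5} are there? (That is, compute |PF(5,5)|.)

1296

|PF(5,5)| = (6−5)·6^(5−1) = 1×1296 = 1296 (Pollak)
Check (2,1,3,4,2) → sorted (1,2,2,3,4): b_i ≤ i ∀i, a PF.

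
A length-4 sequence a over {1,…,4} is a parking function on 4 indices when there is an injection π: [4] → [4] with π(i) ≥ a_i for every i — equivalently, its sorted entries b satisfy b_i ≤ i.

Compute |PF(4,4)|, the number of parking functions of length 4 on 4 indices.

|PF(4,4)| = (4+1−4)·(4+1)^{4−1} = 1 · 125 = 125 (Konheim–Weiss)
E.g. (2,1,3,3) → sorted (1,2,3,3): b_i ≤ i ∀i, a PF.

125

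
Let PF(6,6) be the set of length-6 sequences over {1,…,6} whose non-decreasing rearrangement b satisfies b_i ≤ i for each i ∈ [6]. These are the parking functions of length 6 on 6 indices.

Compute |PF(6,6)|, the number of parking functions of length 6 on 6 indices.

16807

Count = (7−6)·7^(6−1) = 1·16807 = 16807 [KW]
One tuple (3,3,2,5,1,4) → sorted (1,2,3,3,4,5): b_i ≤ i ∀i, a PF.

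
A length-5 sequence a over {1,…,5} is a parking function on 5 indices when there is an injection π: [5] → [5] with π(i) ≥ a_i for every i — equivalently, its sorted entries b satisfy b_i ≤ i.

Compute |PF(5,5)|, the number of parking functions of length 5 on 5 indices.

|PF| = (5+1−5)·(5+1)^{5−1} = 1 · 1296 = 1296 [KW]
One tuple (1,4,1,3,2) → sorted (1,1,2,3,4): b_i ≤ i ∀i, a PF.

1296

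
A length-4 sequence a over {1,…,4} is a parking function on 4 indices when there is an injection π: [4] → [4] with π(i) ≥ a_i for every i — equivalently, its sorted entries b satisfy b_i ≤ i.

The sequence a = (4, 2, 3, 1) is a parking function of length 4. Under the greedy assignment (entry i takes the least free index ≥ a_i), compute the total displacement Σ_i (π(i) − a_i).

0

Σπ(i) = 1+…+4 = 10; Σa = 4+2+3+1 = 10; disp = 10−10 = 0.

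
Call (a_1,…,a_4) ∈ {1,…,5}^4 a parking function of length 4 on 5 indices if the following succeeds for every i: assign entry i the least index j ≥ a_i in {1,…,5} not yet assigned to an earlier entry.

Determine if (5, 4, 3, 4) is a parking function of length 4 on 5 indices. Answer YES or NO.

NO

Sorted: b = (3, 4, 4, 5).
  b_1=3 > 2
  fails at i=1 ⇒ NO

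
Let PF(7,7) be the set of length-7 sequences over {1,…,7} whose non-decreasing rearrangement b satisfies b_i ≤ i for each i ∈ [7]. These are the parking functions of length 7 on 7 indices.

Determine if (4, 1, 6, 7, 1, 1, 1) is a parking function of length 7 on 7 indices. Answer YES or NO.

Sorted: b = (1, 1, 1, 1, 4, 6, 7).
  b_1=1 ≤ 1
  b_2=1 ≤ 2
  b_3=1 ≤ 3
  b_4=1 ≤ 4
  b_5=4 ≤ 5
  b_6=6 ≤ 6
  b_7=7 ≤ 7
All bounds hold ⇒ YES

YES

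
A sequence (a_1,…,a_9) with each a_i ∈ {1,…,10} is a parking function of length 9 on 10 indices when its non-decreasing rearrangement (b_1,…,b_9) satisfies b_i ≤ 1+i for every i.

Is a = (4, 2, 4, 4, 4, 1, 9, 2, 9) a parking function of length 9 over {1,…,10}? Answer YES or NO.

YES

Rearranged: b = (1, 2, 2, 4, 4, 4, 4, 9, 9).
  b_1=1 ≤ 2
  b_2=2 ≤ 3
  b_3=2 ≤ 4
  b_4=4 ≤ 5
  b_5=4 ≤ 6
  b_6=4 ≤ 7
  b_7=4 ≤ 8
  b_8=9 ≤ 9
  b_9=9 ≤ 10
All bounds hold ⇒ YES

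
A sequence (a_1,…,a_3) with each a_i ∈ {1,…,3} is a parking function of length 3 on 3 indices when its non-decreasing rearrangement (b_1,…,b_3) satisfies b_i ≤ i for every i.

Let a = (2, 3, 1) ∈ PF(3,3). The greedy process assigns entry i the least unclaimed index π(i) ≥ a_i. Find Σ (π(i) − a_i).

0

Σπ = 3·4/2 = 6 (π permutes [3]); Σa = 2+3+1 = 6; disp = 6−6 = 0.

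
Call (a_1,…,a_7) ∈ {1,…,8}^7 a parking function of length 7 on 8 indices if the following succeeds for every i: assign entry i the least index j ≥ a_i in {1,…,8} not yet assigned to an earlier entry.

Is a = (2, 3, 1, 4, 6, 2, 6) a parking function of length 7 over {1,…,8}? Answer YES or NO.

YES

Order a: b = (1, 2, 2, 3, 4, 6, 6).
  b_1=1 ≤ 2
  b_2=2 ≤ 3
  b_3=2 ≤ 4
  b_4=3 ≤ 5
  b_5=4 ≤ 6
  b_6=6 ≤ 7
  b_7=6 ≤ 8
All bounds hold ⇒ YES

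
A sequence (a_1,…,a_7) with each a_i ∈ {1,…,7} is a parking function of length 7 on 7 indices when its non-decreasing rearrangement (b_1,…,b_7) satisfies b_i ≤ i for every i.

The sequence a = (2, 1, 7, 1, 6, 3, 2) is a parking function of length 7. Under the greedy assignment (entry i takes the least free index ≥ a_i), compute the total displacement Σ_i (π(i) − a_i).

Σπ = 7·8/2 = 28 (π permutes [7]); Σa = 2+1+7+1+6+3+2 = 22; disp = 28−22 = 6.

6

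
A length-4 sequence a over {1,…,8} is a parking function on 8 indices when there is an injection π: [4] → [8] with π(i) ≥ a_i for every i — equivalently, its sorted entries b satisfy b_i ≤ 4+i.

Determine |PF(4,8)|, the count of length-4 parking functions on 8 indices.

|PF| = 5·9^3 = 5 · 729 = 3645 [KW]
One tuple (1,1,3,8) → sorted (1,1,3,8): b_i ≤ 4+i ∀i, a PF.

3645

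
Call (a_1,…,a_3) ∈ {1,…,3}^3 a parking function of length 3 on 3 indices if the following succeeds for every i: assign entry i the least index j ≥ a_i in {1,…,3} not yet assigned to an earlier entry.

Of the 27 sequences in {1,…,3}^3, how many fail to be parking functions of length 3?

|PF| = (3−3+1)·(3+1)^(3−1) = 1 · 16 = 16 (Pollak)
E.g. (2,2,3) → sorted (2,2,3): b_1=2>1, not a PF.
So 27 − 16 = 11 fail.

11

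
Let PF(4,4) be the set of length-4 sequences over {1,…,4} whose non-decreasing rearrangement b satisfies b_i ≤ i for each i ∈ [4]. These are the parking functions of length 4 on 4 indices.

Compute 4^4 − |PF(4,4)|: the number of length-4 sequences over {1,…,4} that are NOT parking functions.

|PF| = (4+1−4)·(4+1)^{4−1} = 1·125 = 125 (Pollak)
One tuple (4,4,1,3) → sorted (1,3,4,4): b_2=3>2, not a PF.
So 256 − 125 = 131 fail.

131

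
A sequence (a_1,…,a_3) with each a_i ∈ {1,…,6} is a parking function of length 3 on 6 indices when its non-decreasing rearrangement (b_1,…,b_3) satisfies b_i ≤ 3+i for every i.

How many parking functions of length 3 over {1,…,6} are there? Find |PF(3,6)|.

196

|PF| = (6+1−3)·(6+1)^{3−1} = 4×49 = 196 [KW]
Example (1,5,1) → sorted (1,1,5): b_i ≤ 3+i ∀i, a PF.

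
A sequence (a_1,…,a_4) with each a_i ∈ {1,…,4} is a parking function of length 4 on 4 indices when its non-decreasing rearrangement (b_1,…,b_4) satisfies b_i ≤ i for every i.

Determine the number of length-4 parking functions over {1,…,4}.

#PF = 1·5^3 = 1×125 = 125 (Pollak)
Check (1,1,1,2) → sorted (1,1,1,2): b_i ≤ i ∀i, a PF.

125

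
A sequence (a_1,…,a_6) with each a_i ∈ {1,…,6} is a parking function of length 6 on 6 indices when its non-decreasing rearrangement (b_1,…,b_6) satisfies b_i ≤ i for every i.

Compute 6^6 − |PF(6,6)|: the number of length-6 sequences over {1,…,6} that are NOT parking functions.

29849

|PF| = (6+1−6)·(6+1)^{6−1} = 1 · 16807 = 16807 (Konheim–Weiss)
One tuple (2,4,6,1,6,5) → sorted (1,2,4,5,6,6): b_3=4>3, not a PF.
So 46656 − 16807 = 29849 fail.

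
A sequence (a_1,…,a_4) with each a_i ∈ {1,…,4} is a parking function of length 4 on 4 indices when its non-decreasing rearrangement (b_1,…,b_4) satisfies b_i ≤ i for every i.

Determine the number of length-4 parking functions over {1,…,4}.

125

|PF(4,4)| = 1·5^3 = 1 · 125 = 125 (Pollak)
Check (1,3,1,3) → sorted (1,1,3,3): b_i ≤ i ∀i, a PF.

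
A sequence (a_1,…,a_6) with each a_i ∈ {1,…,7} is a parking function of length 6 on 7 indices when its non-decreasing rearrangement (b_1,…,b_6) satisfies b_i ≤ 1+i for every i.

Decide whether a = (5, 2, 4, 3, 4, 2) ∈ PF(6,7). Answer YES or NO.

Rearranged: b = (2, 2, 3, 4, 4, 5).
  b_1=2 ≤ 2
  b_2=2 ≤ 3
  b_3=3 ≤ 4
  b_4=4 ≤ 5
  b_5=4 ≤ 6
  b_6=5 ≤ 7
All bounds hold ⇒ YES

YES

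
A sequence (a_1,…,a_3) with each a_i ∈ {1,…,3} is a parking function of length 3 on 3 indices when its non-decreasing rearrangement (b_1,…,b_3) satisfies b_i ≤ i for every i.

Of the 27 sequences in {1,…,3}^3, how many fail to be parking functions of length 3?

11

#PF = (3+1−3)·(3+1)^{3−1} = 1 · 16 = 16 (Pollak)
Check (3,2,3) → sorted (2,3,3): b_1=2>1, not a PF.
So 27 − 16 = 11 fail.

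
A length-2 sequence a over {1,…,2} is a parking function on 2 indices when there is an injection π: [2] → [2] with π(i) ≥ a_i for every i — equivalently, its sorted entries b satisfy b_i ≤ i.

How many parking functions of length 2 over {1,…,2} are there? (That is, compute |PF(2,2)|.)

3

|PF| = (2+1−2)·(2+1)^{2−1} = 1 · 3 = 3 (Konheim–Weiss)
Example (2,1) → sorted (1,2): b_i ≤ i ∀i, a PF.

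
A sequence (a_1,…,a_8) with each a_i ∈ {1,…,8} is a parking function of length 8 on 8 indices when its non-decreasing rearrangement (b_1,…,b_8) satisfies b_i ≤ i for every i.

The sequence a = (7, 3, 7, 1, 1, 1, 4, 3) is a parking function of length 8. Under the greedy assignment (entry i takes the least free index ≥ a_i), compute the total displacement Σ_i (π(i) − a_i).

Σπ = 8·9/2 = 36 (π permutes [8]); Σa = 7+3+7+1+1+1+4+3 = 27; disp = 36−27 = 9.

9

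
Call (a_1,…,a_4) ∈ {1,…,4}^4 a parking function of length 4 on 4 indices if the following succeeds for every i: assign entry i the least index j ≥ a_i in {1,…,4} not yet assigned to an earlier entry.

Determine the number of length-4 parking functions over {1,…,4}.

#PF = (5−4)·5^(4−1) = 1·125 = 125 [KW]
Example (3,2,3,1) → sorted (1,2,3,3): b_i ≤ i ∀i, a PF.

125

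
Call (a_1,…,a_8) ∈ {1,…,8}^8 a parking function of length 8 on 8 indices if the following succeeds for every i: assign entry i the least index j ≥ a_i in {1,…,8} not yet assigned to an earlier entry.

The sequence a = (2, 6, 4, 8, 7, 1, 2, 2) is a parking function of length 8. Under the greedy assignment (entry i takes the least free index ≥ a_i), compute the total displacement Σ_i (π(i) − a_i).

4

Σπ = 36 ({1..8} each once); Σa = 2+6+4+8+7+1+2+2 = 32; disp = 36−32 = 4.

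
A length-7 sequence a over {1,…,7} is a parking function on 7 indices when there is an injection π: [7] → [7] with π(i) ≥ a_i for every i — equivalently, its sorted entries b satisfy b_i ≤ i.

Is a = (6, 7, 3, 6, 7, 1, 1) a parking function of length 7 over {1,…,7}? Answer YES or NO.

NO

Rearranged: b = (1, 1, 3, 6, 6, 7, 7).
  b_1=1 ≤ 1
  b_2=1 ≤ 2
  b_3=3 ≤ 3
  b_4=6 > 4
  fails at i=4 ⇒ NO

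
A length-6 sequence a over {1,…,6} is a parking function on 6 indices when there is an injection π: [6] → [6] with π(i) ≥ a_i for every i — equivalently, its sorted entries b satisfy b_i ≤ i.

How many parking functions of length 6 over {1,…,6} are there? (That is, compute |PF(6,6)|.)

|PF| = (7−6)·7^(6−1) = 1·16807 = 16807 (Konheim–Weiss)
Check (1,4,3,4,2,6) → sorted (1,2,3,4,4,6): b_i ≤ i ∀i, a PF.

16807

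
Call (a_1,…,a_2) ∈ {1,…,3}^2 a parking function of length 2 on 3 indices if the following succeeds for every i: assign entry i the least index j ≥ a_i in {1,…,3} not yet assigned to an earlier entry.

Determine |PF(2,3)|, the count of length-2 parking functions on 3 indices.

8

Count = 2·4^1 = 2 · 4 = 8 (Konheim–Weiss)
One tuple (2,1) → sorted (1,2): b_i ≤ 1+i ∀i, a PF.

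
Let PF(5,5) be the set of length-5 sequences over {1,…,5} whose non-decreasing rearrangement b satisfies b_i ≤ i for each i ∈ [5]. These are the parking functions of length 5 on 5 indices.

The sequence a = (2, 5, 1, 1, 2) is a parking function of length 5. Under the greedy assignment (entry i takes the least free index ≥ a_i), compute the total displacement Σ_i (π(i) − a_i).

4

Σπ = 15 ({1..5} each once); Σa = 2+5+1+1+2 = 11; disp = 15−11 = 4.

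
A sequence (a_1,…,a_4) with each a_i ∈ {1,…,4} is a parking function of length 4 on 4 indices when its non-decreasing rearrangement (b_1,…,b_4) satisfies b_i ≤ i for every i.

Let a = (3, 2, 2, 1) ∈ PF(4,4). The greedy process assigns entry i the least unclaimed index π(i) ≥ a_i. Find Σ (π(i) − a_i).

Σπ = 4·5/2 = 10 (π permutes [4]); Σa = 3+2+2+1 = 8; disp = 10−8 = 2.

2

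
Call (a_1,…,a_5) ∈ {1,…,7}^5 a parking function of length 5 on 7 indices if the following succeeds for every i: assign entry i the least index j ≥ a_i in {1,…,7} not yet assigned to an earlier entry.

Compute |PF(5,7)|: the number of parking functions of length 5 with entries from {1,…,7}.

12288

|PF(5,7)| = (7−5+1)·(7+1)^(5−1) = 3·4096 = 12288 [KW]
One tuple (3,3,4,2,3) → sorted (2,3,3,3,4): b_i ≤ 2+i ∀i, a PF.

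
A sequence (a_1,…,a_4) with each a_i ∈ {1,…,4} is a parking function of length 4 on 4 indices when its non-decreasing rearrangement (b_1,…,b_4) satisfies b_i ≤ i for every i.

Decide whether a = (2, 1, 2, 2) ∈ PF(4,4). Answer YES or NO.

Sorted: b = (1, 2, 2, 2).
  b_1=1 ≤ 1
  b_2=2 ≤ 2
  b_3=2 ≤ 3
  b_4=2 ≤ 4
All bounds hold ⇒ YES

YES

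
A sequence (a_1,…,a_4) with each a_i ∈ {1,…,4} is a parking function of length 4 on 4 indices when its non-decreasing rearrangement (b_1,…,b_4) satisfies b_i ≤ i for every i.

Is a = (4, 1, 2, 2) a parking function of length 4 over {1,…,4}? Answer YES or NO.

YES

Order a: b = (1, 2, 2, 4).
  b_1=1 ≤ 1
  b_2=2 ≤ 2
  b_3=2 ≤ 3
  b_4=4 ≤ 4
All bounds hold ⇒ YES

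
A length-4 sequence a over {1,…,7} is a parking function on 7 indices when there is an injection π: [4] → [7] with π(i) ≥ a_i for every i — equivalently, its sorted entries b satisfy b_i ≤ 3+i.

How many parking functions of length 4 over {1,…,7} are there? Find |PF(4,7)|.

2048

|PF| = 4·8^3 = 4×512 = 2048 [KW]
Check (1,7,6,4) → sorted (1,4,6,7): b_i ≤ 3+i ∀i, a PF.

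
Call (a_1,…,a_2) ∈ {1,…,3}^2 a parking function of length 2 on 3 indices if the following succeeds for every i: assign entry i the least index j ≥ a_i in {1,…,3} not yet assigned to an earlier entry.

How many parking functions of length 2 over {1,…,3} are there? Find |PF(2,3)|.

Count = 2·4^1 = 2 · 4 = 8 (Konheim–Weiss)
Check (3,2) → sorted (2,3): b_i ≤ 1+i ∀i, a PF.

8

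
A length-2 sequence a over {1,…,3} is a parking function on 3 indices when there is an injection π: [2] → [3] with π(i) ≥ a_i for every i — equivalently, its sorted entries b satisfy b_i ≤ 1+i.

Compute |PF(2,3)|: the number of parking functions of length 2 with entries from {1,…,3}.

|PF(2,3)| = (3+1−2)·(3+1)^{2−1} = 2·4 = 8 (Konheim–Weiss)
Example (3,1) → sorted (1,3): b_i ≤ 1+i ∀i, a PF.

8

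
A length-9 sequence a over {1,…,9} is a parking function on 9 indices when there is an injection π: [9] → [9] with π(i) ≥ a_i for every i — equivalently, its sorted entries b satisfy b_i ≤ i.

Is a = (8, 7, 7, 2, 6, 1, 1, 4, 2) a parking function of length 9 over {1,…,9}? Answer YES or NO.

Order a: b = (1, 1, 2, 2, 4, 6, 7, 7, 8).
  b_1=1 ≤ 1
  b_2=1 ≤ 2
  b_3=2 ≤ 3
  b_4=2 ≤ 4
  b_5=4 ≤ 5
  b_6=6 ≤ 6
  b_7=7 ≤ 7
  b_8=7 ≤ 8
  b_9=8 ≤ 9
All bounds hold ⇒ YES

YES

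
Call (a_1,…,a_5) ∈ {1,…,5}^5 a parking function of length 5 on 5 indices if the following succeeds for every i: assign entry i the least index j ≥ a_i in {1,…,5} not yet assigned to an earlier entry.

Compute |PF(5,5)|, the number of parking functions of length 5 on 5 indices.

1296

|PF| = (6−5)·6^(5−1) = 1 · 1296 = 1296
Check (2,1,4,3,5) → sorted (1,2,3,4,5): b_i ≤ i ∀i, a PF.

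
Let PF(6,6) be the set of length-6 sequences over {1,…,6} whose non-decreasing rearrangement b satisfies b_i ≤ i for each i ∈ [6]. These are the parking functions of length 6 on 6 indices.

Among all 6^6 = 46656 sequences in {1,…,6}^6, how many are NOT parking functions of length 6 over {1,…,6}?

|PF| = 1·7^5 = 1·16807 = 16807
Check (6,3,3,5,6,6) → sorted (3,3,5,6,6,6): b_1=3>1, not a PF.
So 46656 − 16807 = 29849 fail.

29849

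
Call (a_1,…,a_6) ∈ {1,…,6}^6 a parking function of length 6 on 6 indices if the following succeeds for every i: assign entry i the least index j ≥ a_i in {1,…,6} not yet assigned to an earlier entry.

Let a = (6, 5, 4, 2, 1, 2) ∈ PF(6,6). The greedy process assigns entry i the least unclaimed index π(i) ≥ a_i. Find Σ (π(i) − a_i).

Σπ = 21 ({1..6} each once); Σa = 6+5+4+2+1+2 = 20; disp = 21−20 = 1.

1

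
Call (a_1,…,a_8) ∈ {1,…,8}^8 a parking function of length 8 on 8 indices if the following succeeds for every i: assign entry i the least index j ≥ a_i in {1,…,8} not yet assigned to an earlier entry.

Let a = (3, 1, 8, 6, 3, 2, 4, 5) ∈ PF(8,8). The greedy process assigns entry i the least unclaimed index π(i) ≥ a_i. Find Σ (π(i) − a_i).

4

Σπ = 36 ({1..8} each once); Σa = 3+1+8+6+3+2+4+5 = 32; disp = 36−32 = 4.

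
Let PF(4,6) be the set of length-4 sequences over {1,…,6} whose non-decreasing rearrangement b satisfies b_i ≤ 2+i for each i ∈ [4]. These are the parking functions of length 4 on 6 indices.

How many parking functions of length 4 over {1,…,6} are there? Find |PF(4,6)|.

1029

Count = 3·7^3 = 3 · 343 = 1029 (Pollak)
Check (5,5,1,1) → sorted (1,1,5,5): b_i ≤ 2+i ∀i, a PF.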